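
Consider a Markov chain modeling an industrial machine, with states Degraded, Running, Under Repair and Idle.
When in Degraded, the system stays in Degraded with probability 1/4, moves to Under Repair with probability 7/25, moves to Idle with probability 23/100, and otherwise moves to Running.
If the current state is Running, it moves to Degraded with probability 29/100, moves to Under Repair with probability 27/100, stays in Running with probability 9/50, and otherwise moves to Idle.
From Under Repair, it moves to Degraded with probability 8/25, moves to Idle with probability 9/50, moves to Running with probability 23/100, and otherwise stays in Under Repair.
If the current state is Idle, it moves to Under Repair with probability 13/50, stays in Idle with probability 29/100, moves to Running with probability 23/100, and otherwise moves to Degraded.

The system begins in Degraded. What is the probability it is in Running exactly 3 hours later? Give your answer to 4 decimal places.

0.2217

Propagate the distribution vector 3 hours from Degraded.
After 0 hours: (1.0000, 0.0000, 0.0000, 0.0000)
After 1 hour: (0.2500, 0.2400, 0.2800, 0.2300)
After 2 hours: (0.2723, 0.2205, 0.2702, 0.2370)
After 3 hours: (0.2706, 0.2217, 0.2704, 0.2373)
P(in Running after 3 hours) = 0.2217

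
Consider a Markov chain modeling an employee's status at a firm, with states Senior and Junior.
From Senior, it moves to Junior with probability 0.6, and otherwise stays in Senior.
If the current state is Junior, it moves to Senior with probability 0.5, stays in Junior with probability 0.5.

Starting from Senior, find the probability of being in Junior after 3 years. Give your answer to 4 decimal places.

0.5460

Propagate the distribution vector 3 years from Senior.
After 0 years: (1.0000, 0.0000)
After 1 year: (0.4000, 0.6000)
After 2 years: (0.4600, 0.5400)
After 3 years: (0.4540, 0.5460)
P(in Junior after 3 years) = 0.5460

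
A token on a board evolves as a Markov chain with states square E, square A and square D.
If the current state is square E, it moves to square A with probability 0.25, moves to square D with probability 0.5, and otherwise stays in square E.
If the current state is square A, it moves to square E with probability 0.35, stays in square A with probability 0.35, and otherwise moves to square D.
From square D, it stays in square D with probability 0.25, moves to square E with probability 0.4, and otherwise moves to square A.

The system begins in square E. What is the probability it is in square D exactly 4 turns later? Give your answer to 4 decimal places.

0.3486

Propagate the distribution vector 4 turns from square E.
After 0 turns: (1.0000, 0.0000, 0.0000)
After 1 turn: (0.2500, 0.2500, 0.5000)
After 2 turns: (0.3500, 0.3250, 0.3250)
After 3 turns: (0.3313, 0.3150, 0.3538)
After 4 turns: (0.3346, 0.3169, 0.3486)
P(in square D after 4 turns) = 0.3486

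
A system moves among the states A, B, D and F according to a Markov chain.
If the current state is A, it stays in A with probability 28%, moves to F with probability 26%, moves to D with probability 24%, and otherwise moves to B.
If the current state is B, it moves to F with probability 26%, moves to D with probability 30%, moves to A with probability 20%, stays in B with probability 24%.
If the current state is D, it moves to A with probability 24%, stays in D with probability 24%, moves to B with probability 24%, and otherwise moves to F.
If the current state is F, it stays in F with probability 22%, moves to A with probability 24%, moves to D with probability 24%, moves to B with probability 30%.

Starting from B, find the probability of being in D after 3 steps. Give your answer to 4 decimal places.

0.2551

Propagate the distribution vector 3 steps from B.
After 0 steps: (0.0000, 1.0000, 0.0000, 0.0000)
After 1 step: (0.2000, 0.2400, 0.3000, 0.2600)
After 2 steps: (0.2384, 0.2516, 0.2544, 0.2556)
After 3 steps: (0.2395, 0.2506, 0.2551, 0.2549)
P(in D after 3 steps) = 0.2551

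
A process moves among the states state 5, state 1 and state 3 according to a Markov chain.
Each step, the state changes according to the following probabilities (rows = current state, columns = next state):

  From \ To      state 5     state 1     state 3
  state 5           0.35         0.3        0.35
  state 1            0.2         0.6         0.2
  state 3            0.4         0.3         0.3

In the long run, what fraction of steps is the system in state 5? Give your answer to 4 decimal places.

0.2993

Let the stationary distribution be π with π = πP and π_1 + π_2 + π_3 = 1.
π_1 = 0.35·π_1 + 0.2·π_2 + 0.4·π_3
π_2 = 0.3·π_1 + 0.6·π_2 + 0.3·π_3
Solving with the normalization constraint gives π = (0.2993, 0.4286, 0.2721).
So the stationary probability of state 5 is 0.2993.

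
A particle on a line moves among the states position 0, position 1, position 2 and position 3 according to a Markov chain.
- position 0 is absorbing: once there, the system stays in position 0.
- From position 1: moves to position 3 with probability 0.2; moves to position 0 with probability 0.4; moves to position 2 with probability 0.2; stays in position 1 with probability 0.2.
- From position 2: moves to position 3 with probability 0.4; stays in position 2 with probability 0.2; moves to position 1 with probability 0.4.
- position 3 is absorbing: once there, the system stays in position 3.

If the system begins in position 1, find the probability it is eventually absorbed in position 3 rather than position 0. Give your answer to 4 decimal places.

0.4286

Let h(s) be the probability of absorption at position 3 starting from transient state s. Then h(position 3) = 1 and h(position 0) = 0. By first-step analysis:
h(position 1) = 0.4·0 + 0.2·h(position 1) + 0.2·h(position 2) + 0.2·1
h(position 2) = 0.4·h(position 1) + 0.2·h(position 2) + 0.4·1
Solving: h(position 1) = 0.4286, h(position 2) = 0.7143.
Starting from position 1, the probability is 0.4286.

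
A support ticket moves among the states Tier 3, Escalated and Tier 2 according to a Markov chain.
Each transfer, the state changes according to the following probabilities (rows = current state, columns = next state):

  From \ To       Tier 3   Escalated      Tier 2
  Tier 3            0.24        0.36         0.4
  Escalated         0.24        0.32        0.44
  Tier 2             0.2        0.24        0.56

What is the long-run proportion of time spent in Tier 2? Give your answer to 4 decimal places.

0.4900

Let the stationary distribution be π with π = πP and π_1 + π_2 + π_3 = 1.
π_1 = 0.24·π_1 + 0.24·π_2 + 0.2·π_3
π_2 = 0.36·π_1 + 0.32·π_2 + 0.24·π_3
Solving with the normalization constraint gives π = (0.2204, 0.2896, 0.4900).
So the stationary probability of Tier 2 is 0.4900.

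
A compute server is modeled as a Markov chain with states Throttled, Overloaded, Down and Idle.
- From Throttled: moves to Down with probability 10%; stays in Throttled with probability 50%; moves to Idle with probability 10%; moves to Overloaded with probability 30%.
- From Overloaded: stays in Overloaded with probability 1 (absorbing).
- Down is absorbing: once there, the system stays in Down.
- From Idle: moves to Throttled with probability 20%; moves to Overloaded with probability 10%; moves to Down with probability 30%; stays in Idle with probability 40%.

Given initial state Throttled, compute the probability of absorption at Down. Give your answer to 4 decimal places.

Let h(s) be the probability of absorption at Down starting from transient state s. Then h(Down) = 1 and h(Overloaded) = 0. By first-step analysis:
h(Throttled) = 0.5·h(Throttled) + 0.3·0 + 0.1·1 + 0.1·h(Idle)
h(Idle) = 0.2·h(Throttled) + 0.1·0 + 0.3·1 + 0.4·h(Idle)
Solving: h(Throttled) = 0.3214, h(Idle) = 0.6071.
Starting from Throttled, the probability is 0.3214.

0.3214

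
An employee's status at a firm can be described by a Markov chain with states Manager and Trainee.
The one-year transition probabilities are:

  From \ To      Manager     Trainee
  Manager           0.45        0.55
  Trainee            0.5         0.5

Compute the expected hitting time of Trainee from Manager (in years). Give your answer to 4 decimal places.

Let t(s) be the expected number of years to first reach Trainee from state s, with t(Trainee) = 0. Conditioning on the first year:
t(Manager) = 1 + 0.45·t(Manager)
Solving: t(Manager) = 1.8182.
Expected years from Manager to Trainee: 1.8182.

1.8182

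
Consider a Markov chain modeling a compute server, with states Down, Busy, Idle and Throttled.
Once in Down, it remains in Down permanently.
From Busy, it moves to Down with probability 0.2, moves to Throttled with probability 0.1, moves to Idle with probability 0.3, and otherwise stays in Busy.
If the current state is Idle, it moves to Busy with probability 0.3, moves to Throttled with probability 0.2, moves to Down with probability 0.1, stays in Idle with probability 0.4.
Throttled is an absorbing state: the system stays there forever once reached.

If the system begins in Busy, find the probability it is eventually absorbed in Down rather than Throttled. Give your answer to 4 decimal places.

Let h(s) be the probability of absorption at Down starting from transient state s. Then h(Down) = 1 and h(Throttled) = 0. By first-step analysis:
h(Busy) = 0.2·1 + 0.4·h(Busy) + 0.3·h(Idle) + 0.1·0
h(Idle) = 0.1·1 + 0.3·h(Busy) + 0.4·h(Idle) + 0.2·0
Solving: h(Busy) = 0.5556, h(Idle) = 0.4444.
Starting from Busy, the probability is 0.5556.

0.5556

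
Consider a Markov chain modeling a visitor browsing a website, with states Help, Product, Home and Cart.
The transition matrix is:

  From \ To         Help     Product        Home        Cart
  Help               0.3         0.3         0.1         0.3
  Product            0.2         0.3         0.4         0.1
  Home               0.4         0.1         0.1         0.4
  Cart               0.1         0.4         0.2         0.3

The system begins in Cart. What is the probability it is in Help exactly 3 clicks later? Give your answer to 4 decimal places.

Propagate the distribution vector 3 clicks from Cart.
After 0 clicks: (0.0000, 0.0000, 0.0000, 1.0000)
After 1 click: (0.1000, 0.4000, 0.2000, 0.3000)
After 2 clicks: (0.2200, 0.2900, 0.2500, 0.2400)
After 3 clicks: (0.2480, 0.2740, 0.2110, 0.2670)
P(in Help after 3 clicks) = 0.2480

0.2480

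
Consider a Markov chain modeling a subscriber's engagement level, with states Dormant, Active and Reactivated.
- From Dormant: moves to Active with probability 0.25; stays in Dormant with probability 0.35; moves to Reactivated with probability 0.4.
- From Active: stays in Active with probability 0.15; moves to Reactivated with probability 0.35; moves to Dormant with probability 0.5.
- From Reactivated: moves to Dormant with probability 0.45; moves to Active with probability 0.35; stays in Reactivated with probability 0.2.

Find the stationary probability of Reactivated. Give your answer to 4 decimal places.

0.3226

Let the stationary distribution be π with π = πP and π_1 + π_2 + π_3 = 1.
π_1 = 0.35·π_1 + 0.5·π_2 + 0.45·π_3
π_2 = 0.25·π_1 + 0.15·π_2 + 0.35·π_3
Solving with the normalization constraint gives π = (0.4208, 0.2566, 0.3226).
So the stationary probability of Reactivated is 0.3226.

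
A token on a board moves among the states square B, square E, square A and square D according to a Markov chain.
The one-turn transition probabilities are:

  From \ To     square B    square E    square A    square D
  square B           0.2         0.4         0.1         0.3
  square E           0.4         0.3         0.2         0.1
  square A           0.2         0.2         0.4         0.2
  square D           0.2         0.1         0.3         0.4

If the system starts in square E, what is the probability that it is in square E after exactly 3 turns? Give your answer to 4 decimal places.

Propagate the distribution vector 3 turns from square E.
After 0 turns: (0.0000, 1.0000, 0.0000, 0.0000)
After 1 turn: (0.4000, 0.3000, 0.2000, 0.1000)
After 2 turns: (0.2600, 0.3000, 0.2100, 0.2300)
After 3 turns: (0.2600, 0.2590, 0.2390, 0.2420)
P(in square E after 3 turns) = 0.2590

0.2590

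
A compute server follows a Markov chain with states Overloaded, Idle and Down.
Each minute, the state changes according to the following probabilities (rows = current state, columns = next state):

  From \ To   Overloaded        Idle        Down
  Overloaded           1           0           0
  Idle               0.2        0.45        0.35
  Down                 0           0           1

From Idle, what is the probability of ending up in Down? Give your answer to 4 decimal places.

Let h(s) be the probability of absorption at Down starting from transient state s. Then h(Down) = 1 and h(Overloaded) = 0. By first-step analysis:
h(Idle) = 0.2·0 + 0.45·h(Idle) + 0.35·1
Solving: h(Idle) = 0.6364.
Starting from Idle, the probability is 0.6364.

0.6364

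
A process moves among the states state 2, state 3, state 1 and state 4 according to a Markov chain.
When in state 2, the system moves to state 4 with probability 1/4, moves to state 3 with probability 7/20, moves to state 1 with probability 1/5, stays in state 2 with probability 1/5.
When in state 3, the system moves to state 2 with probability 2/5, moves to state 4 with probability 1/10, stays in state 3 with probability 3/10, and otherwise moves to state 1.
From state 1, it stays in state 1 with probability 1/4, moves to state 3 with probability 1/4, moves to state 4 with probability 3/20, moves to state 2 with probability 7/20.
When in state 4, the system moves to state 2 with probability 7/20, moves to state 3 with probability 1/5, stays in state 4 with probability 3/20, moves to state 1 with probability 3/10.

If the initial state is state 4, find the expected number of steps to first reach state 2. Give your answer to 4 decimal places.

Let t(s) be the expected number of steps to first reach state 2 from state s, with t(state 2) = 0. Conditioning on the first step:
t(state 3) = 1 + 0.3·t(state 3) + 0.2·t(state 1) + 0.1·t(state 4)
t(state 1) = 1 + 0.25·t(state 3) + 0.25·t(state 1) + 0.15·t(state 4)
t(state 4) = 1 + 0.2·t(state 3) + 0.3·t(state 1) + 0.15·t(state 4)
Solving: t(state 3) = 2.6109, t(state 1) = 2.7564, t(state 4) = 2.7636.
Expected steps from state 4 to state 2: 2.7636.

2.7636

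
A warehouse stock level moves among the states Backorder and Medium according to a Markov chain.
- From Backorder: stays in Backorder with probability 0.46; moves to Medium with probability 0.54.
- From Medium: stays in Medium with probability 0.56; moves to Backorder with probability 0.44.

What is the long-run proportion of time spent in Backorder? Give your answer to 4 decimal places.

Let the stationary distribution be π with π = πP and π_1 + π_2 = 1.
π_1 = 0.46·π_1 + 0.44·π_2
Solving with the normalization constraint gives π = (0.4490, 0.5510).
So the stationary probability of Backorder is 0.4490.

0.4490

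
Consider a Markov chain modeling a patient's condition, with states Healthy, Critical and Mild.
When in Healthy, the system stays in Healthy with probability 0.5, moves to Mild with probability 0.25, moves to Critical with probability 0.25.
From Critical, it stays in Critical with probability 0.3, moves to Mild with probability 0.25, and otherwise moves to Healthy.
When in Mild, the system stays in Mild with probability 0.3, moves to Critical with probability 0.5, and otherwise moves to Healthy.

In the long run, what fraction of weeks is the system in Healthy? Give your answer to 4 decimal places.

0.4044

Let the stationary distribution be π with π = πP and π_1 + π_2 + π_3 = 1.
π_1 = 0.5·π_1 + 0.45·π_2 + 0.2·π_3
π_2 = 0.25·π_1 + 0.3·π_2 + 0.5·π_3
Solving with the normalization constraint gives π = (0.4044, 0.3324, 0.2632).
So the stationary probability of Healthy is 0.4044.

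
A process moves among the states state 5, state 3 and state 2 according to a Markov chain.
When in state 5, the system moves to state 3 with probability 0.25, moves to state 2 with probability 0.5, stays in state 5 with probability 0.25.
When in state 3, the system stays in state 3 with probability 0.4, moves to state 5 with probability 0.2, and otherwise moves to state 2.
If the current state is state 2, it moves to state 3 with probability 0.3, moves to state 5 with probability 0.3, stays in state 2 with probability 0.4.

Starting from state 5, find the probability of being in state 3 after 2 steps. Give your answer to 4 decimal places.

Sum over the intermediate state after 1 step:
P = P(state 5→state 5)·P(state 5→state 3) + P(state 5→state 3)·P(state 3→state 3) + P(state 5→state 2)·P(state 2→state 3)
  = 0.25×0.25 + 0.25×0.4 + 0.5×0.3
  = 0.0625 + 0.1000 + 0.1500 = 0.3125

0.3125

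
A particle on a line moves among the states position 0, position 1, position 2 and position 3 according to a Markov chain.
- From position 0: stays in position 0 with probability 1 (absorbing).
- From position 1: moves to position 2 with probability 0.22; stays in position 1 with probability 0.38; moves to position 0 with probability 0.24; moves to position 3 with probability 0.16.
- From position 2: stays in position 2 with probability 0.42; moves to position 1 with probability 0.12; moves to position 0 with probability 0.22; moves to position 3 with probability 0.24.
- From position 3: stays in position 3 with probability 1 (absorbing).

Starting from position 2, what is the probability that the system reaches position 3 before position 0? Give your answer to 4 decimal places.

0.5042

Let h(s) be the probability of absorption at position 3 starting from transient state s. Then h(position 3) = 1 and h(position 0) = 0. By first-step analysis:
h(position 1) = 0.24·0 + 0.38·h(position 1) + 0.22·h(position 2) + 0.16·1
h(position 2) = 0.22·0 + 0.12·h(position 1) + 0.42·h(position 2) + 0.24·1
Solving: h(position 1) = 0.4370, h(position 2) = 0.5042.
Starting from position 2, the probability is 0.5042.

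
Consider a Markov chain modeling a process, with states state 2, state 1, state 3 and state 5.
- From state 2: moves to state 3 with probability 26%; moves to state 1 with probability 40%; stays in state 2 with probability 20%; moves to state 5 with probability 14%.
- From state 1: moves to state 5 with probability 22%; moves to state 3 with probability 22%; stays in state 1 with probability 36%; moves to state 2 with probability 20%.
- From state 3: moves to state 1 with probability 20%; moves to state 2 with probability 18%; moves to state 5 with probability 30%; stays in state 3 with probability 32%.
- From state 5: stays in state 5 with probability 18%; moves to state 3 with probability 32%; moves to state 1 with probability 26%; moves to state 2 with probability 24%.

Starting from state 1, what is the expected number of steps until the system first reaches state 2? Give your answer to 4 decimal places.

4.9047

Let t(s) be the expected number of steps to first reach state 2 from state s, with t(state 2) = 0. Conditioning on the first step:
t(state 1) = 1 + 0.36·t(state 1) + 0.22·t(state 3) + 0.22·t(state 5)
t(state 3) = 1 + 0.2·t(state 1) + 0.32·t(state 3) + 0.3·t(state 5)
t(state 5) = 1 + 0.26·t(state 1) + 0.32·t(state 3) + 0.18·t(state 5)
Solving: t(state 1) = 4.9047, t(state 3) = 4.9977, t(state 5) = 4.7250.
Expected steps from state 1 to state 2: 4.9047.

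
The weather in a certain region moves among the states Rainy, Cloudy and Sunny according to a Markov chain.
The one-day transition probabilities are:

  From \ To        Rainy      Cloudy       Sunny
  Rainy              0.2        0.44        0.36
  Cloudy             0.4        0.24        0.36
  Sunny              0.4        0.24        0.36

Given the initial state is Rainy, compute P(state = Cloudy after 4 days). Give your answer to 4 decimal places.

Propagate the distribution vector 4 days from Rainy.
After 0 days: (1.0000, 0.0000, 0.0000)
After 1 day: (0.2000, 0.4400, 0.3600)
After 2 days: (0.3600, 0.2800, 0.3600)
After 3 days: (0.3280, 0.3120, 0.3600)
After 4 days: (0.3344, 0.3056, 0.3600)
P(in Cloudy after 4 days) = 0.3056

0.3056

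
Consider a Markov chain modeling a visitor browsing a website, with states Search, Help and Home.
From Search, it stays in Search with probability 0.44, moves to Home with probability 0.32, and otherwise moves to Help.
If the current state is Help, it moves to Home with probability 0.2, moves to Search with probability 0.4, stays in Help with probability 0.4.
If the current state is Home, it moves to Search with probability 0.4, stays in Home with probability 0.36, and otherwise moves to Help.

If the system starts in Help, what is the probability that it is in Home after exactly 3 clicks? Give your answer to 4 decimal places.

Propagate the distribution vector 3 clicks from Help.
After 0 clicks: (0.0000, 1.0000, 0.0000)
After 1 click: (0.4000, 0.4000, 0.2000)
After 2 clicks: (0.4160, 0.3040, 0.2800)
After 3 clicks: (0.4166, 0.2886, 0.2947)
P(in Home after 3 clicks) = 0.2947

0.2947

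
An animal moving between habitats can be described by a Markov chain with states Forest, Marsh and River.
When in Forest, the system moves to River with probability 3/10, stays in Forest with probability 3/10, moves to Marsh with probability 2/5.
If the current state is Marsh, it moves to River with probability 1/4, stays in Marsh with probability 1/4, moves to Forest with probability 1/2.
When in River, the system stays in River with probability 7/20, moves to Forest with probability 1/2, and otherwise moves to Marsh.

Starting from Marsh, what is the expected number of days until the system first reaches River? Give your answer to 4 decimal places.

3.6923

Let t(s) be the expected number of days to first reach River from state s, with t(River) = 0. Conditioning on the first day:
t(Forest) = 1 + 0.3·t(Forest) + 0.4·t(Marsh)
t(Marsh) = 1 + 0.5·t(Forest) + 0.25·t(Marsh)
Solving: t(Forest) = 3.5385, t(Marsh) = 3.6923.
Expected days from Marsh to River: 3.6923.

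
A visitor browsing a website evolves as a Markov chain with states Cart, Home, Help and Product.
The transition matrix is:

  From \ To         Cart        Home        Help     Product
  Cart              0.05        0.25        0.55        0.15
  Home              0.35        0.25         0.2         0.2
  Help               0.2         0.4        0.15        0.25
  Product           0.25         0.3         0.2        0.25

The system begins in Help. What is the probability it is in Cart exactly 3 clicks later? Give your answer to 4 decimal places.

0.2169

Propagate the distribution vector 3 clicks from Help.
After 0 clicks: (0.0000, 0.0000, 1.0000, 0.0000)
After 1 click: (0.2000, 0.4000, 0.1500, 0.2500)
After 2 clicks: (0.2425, 0.2850, 0.2625, 0.2100)
After 3 clicks: (0.2169, 0.2999, 0.2718, 0.2115)
P(in Cart after 3 clicks) = 0.2169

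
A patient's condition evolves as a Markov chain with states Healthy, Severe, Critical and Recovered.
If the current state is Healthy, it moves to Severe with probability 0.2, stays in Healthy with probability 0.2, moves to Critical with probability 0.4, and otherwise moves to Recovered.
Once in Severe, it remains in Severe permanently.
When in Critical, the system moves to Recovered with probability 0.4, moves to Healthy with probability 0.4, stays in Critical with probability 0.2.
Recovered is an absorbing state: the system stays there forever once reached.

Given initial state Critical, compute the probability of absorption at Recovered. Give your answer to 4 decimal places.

0.8333

Let h(s) be the probability of absorption at Recovered starting from transient state s. Then h(Recovered) = 1 and h(Severe) = 0. By first-step analysis:
h(Healthy) = 0.2·h(Healthy) + 0.2·0 + 0.4·h(Critical) + 0.2·1
h(Critical) = 0.4·h(Healthy) + 0.2·h(Critical) + 0.4·1
Solving: h(Healthy) = 0.6667, h(Critical) = 0.8333.
Starting from Critical, the probability is 0.8333.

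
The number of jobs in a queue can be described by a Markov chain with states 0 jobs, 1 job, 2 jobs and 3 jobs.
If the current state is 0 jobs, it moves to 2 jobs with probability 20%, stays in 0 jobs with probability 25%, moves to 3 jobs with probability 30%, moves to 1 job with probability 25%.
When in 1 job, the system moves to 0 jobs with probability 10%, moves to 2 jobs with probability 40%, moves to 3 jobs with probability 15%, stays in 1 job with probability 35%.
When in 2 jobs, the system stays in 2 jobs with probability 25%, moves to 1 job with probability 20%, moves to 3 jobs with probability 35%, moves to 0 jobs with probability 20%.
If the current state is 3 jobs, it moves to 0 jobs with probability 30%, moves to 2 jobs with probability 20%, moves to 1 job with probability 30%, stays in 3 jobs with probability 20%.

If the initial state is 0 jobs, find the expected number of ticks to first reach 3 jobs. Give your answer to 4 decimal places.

Let t(s) be the expected number of ticks to first reach 3 jobs from state s, with t(3 jobs) = 0. Conditioning on the first tick:
t(0 jobs) = 1 + 0.25·t(0 jobs) + 0.25·t(1 job) + 0.2·t(2 jobs)
t(1 job) = 1 + 0.1·t(0 jobs) + 0.35·t(1 job) + 0.4·t(2 jobs)
t(2 jobs) = 1 + 0.2·t(0 jobs) + 0.2·t(1 job) + 0.25·t(2 jobs)
Solving: t(0 jobs) = 3.6517, t(1 job) = 4.2111, t(2 jobs) = 3.4301.
Expected ticks from 0 jobs to 3 jobs: 3.6517.

3.6517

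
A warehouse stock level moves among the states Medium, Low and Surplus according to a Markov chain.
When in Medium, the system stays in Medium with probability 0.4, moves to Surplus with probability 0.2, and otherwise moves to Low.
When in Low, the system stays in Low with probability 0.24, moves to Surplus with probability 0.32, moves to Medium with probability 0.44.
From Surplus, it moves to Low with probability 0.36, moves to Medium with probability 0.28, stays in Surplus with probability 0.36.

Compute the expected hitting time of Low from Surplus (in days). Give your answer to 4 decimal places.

2.6829

Let t(s) be the expected number of days to first reach Low from state s, with t(Low) = 0. Conditioning on the first day:
t(Medium) = 1 + 0.4·t(Medium) + 0.2·t(Surplus)
t(Surplus) = 1 + 0.28·t(Medium) + 0.36·t(Surplus)
Solving: t(Medium) = 2.5610, t(Surplus) = 2.6829.
Expected days from Surplus to Low: 2.6829.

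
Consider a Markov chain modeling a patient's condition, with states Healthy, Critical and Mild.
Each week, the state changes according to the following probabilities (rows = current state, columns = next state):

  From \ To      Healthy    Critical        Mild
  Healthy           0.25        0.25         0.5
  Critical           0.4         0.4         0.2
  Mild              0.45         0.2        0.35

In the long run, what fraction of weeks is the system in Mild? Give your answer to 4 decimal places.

Let the stationary distribution be π with π = πP and π_1 + π_2 + π_3 = 1.
π_1 = 0.25·π_1 + 0.4·π_2 + 0.45·π_3
π_2 = 0.25·π_1 + 0.4·π_2 + 0.2·π_3
Solving with the normalization constraint gives π = (0.3636, 0.2727, 0.3636).
So the stationary probability of Mild is 0.3636.

0.3636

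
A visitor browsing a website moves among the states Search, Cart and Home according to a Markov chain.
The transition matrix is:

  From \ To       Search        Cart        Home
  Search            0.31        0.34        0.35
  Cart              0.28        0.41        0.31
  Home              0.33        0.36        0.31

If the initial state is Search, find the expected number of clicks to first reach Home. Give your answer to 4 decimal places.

2.9817

Let t(s) be the expected number of clicks to first reach Home from state s, with t(Home) = 0. Conditioning on the first click:
t(Search) = 1 + 0.31·t(Search) + 0.34·t(Cart)
t(Cart) = 1 + 0.28·t(Search) + 0.41·t(Cart)
Solving: t(Search) = 2.9817, t(Cart) = 3.1100.
Expected clicks from Search to Home: 2.9817.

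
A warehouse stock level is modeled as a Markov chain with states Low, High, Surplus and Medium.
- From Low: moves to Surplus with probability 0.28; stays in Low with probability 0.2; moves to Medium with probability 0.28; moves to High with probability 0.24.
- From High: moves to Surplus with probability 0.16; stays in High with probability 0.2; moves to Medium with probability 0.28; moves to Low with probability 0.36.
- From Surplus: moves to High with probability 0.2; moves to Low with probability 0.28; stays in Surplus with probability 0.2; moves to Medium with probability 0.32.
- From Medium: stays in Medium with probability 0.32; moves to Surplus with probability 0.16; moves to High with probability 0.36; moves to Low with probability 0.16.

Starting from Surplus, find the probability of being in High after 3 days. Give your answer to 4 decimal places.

Propagate the distribution vector 3 days from Surplus.
After 0 days: (0.0000, 0.0000, 1.0000, 0.0000)
After 1 day: (0.2800, 0.2000, 0.2000, 0.3200)
After 2 days: (0.2352, 0.2624, 0.2016, 0.3008)
After 3 days: (0.2461, 0.2575, 0.1963, 0.3001)
P(in High after 3 days) = 0.2575

0.2575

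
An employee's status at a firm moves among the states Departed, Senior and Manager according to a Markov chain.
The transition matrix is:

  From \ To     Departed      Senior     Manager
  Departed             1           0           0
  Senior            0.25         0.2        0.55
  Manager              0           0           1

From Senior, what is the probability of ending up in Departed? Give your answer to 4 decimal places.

0.3125

Let h(s) be the probability of absorption at Departed starting from transient state s. Then h(Departed) = 1 and h(Manager) = 0. By first-step analysis:
h(Senior) = 0.25·1 + 0.2·h(Senior) + 0.55·0
Solving: h(Senior) = 0.3125.
Starting from Senior, the probability is 0.3125.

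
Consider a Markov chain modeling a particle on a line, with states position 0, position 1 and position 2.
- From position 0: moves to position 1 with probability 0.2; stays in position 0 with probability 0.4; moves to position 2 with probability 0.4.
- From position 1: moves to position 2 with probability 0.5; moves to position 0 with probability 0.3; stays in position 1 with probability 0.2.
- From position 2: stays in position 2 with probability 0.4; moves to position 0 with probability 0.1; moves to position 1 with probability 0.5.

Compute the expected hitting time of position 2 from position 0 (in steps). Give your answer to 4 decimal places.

2.3810

Let t(s) be the expected number of steps to first reach position 2 from state s, with t(position 2) = 0. Conditioning on the first step:
t(position 0) = 1 + 0.4·t(position 0) + 0.2·t(position 1)
t(position 1) = 1 + 0.3·t(position 0) + 0.2·t(position 1)
Solving: t(position 0) = 2.3810, t(position 1) = 2.1429.
Expected steps from position 0 to position 2: 2.3810.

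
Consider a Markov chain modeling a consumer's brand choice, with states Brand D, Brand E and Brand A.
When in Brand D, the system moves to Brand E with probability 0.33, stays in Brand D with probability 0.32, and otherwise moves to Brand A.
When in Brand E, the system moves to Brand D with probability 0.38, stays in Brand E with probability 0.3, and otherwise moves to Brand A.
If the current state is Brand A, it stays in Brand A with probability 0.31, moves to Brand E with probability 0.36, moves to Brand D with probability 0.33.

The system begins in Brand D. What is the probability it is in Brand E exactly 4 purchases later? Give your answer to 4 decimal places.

0.3299

Propagate the distribution vector 4 purchases from Brand D.
After 0 purchases: (1.0000, 0.0000, 0.0000)
After 1 purchase: (0.3200, 0.3300, 0.3500)
After 2 purchases: (0.3433, 0.3306, 0.3261)
After 3 purchases: (0.3431, 0.3299, 0.3270)
After 4 purchases: (0.3431, 0.3299, 0.3270)
P(in Brand E after 4 purchases) = 0.3299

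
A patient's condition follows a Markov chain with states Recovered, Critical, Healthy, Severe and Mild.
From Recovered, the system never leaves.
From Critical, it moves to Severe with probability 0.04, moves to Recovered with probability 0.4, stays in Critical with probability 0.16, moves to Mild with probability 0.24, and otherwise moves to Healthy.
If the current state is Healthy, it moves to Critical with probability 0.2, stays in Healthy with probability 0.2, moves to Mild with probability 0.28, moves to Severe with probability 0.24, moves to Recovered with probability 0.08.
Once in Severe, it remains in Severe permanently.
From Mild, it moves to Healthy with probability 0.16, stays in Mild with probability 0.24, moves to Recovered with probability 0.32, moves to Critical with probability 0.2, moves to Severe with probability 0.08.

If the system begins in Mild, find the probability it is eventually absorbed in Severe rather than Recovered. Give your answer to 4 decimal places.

Let h(s) be the probability of absorption at Severe starting from transient state s. Then h(Severe) = 1 and h(Recovered) = 0. By first-step analysis:
h(Critical) = 0.4·0 + 0.16·h(Critical) + 0.16·h(Healthy) + 0.04·1 + 0.24·h(Mild)
h(Healthy) = 0.08·0 + 0.2·h(Critical) + 0.2·h(Healthy) + 0.24·1 + 0.28·h(Mild)
h(Mild) = 0.32·0 + 0.2·h(Critical) + 0.16·h(Healthy) + 0.08·1 + 0.24·h(Mild)
Solving: h(Critical) = 0.2029, h(Healthy) = 0.4386, h(Mild) = 0.2510.
Starting from Mild, the probability is 0.2510.

0.2510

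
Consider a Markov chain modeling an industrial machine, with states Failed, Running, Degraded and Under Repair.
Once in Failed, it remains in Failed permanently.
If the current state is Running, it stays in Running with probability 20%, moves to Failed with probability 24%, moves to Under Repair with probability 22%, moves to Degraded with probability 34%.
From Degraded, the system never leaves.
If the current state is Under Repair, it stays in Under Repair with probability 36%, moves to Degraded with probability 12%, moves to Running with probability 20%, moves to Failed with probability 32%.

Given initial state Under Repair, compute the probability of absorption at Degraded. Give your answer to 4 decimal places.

0.3504

Let h(s) be the probability of absorption at Degraded starting from transient state s. Then h(Degraded) = 1 and h(Failed) = 0. By first-step analysis:
h(Running) = 0.24·0 + 0.2·h(Running) + 0.34·1 + 0.22·h(Under Repair)
h(Under Repair) = 0.32·0 + 0.2·h(Running) + 0.12·1 + 0.36·h(Under Repair)
Solving: h(Running) = 0.5214, h(Under Repair) = 0.3504.
Starting from Under Repair, the probability is 0.3504.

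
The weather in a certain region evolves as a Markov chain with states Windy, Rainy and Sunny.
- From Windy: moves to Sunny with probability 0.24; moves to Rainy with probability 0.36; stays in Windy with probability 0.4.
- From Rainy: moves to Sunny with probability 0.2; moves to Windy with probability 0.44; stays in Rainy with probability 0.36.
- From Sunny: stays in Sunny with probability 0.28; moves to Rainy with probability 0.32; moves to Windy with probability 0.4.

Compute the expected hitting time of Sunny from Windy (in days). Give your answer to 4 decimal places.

Let t(s) be the expected number of days to first reach Sunny from state s, with t(Sunny) = 0. Conditioning on the first day:
t(Windy) = 1 + 0.4·t(Windy) + 0.36·t(Rainy)
t(Rainy) = 1 + 0.44·t(Windy) + 0.36·t(Rainy)
Solving: t(Windy) = 4.4326, t(Rainy) = 4.6099.
Expected days from Windy to Sunny: 4.4326.

4.4326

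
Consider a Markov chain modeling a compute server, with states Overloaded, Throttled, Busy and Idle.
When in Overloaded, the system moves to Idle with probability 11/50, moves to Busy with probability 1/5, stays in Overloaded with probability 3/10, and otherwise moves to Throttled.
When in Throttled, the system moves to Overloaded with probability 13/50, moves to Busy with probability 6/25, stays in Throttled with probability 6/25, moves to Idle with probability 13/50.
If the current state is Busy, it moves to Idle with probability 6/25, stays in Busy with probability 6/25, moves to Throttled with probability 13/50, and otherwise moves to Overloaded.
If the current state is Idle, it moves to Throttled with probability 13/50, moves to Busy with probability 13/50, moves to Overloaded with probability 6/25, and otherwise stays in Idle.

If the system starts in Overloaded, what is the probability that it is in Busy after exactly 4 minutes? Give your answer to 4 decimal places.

Propagate the distribution vector 4 minutes from Overloaded.
After 0 minutes: (1.0000, 0.0000, 0.0000, 0.0000)
After 1 minute: (0.3000, 0.2800, 0.2000, 0.2200)
After 2 minutes: (0.2676, 0.2604, 0.2324, 0.2396)
After 3 minutes: (0.2659, 0.2601, 0.2341, 0.2399)
After 4 minutes: (0.2658, 0.2601, 0.2342, 0.2399)
P(in Busy after 4 minutes) = 0.2342

0.2342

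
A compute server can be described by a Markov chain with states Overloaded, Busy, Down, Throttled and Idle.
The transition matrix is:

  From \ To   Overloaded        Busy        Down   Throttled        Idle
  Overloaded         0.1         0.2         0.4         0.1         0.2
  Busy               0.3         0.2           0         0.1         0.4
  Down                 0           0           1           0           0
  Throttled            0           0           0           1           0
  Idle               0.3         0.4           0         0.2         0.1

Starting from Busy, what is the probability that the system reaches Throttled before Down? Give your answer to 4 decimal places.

0.5593

Let h(s) be the probability of absorption at Throttled starting from transient state s. Then h(Throttled) = 1 and h(Down) = 0. By first-step analysis:
h(Overloaded) = 0.1·h(Overloaded) + 0.2·h(Busy) + 0.4·0 + 0.1·1 + 0.2·h(Idle)
h(Busy) = 0.3·h(Overloaded) + 0.2·h(Busy) + 0.1·1 + 0.4·h(Idle)
h(Idle) = 0.3·h(Overloaded) + 0.4·h(Busy) + 0.2·1 + 0.1·h(Idle)
Solving: h(Overloaded) = 0.3672, h(Busy) = 0.5593, h(Idle) = 0.5932.
Starting from Busy, the probability is 0.5593.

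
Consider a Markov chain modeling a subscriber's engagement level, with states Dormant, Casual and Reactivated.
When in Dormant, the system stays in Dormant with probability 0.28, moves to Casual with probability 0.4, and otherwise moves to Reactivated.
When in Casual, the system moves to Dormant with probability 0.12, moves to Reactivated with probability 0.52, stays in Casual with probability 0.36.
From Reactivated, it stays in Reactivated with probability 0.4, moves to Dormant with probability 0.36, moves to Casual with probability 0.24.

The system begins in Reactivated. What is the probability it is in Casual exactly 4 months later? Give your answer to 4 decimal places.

Propagate the distribution vector 4 months from Reactivated.
After 0 months: (0.0000, 0.0000, 1.0000)
After 1 month: (0.3600, 0.2400, 0.4000)
After 2 months: (0.2736, 0.3264, 0.4000)
After 3 months: (0.2598, 0.3229, 0.4173)
After 4 months: (0.2617, 0.3203, 0.4180)
P(in Casual after 4 months) = 0.3203

0.3203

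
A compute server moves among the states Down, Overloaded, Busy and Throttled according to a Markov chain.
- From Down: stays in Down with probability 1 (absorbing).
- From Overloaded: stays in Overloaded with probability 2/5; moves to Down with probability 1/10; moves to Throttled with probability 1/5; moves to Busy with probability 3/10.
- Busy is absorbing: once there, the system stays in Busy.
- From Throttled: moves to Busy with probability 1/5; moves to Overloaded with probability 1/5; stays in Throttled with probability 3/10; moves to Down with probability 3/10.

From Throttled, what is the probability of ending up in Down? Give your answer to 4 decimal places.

Let h(s) be the probability of absorption at Down starting from transient state s. Then h(Down) = 1 and h(Busy) = 0. By first-step analysis:
h(Overloaded) = 0.1·1 + 0.4·h(Overloaded) + 0.3·0 + 0.2·h(Throttled)
h(Throttled) = 0.3·1 + 0.2·h(Overloaded) + 0.2·0 + 0.3·h(Throttled)
Solving: h(Overloaded) = 0.3421, h(Throttled) = 0.5263.
Starting from Throttled, the probability is 0.5263.

0.5263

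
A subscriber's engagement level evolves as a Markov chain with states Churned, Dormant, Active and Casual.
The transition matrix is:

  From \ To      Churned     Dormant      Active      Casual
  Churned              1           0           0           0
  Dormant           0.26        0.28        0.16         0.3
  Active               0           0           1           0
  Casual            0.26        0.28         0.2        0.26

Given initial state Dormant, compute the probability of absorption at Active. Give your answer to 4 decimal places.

0.3975

Let h(s) be the probability of absorption at Active starting from transient state s. Then h(Active) = 1 and h(Churned) = 0. By first-step analysis:
h(Dormant) = 0.26·0 + 0.28·h(Dormant) + 0.16·1 + 0.3·h(Casual)
h(Casual) = 0.26·0 + 0.28·h(Dormant) + 0.2·1 + 0.26·h(Casual)
Solving: h(Dormant) = 0.3975, h(Casual) = 0.4207.
Starting from Dormant, the probability is 0.3975.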